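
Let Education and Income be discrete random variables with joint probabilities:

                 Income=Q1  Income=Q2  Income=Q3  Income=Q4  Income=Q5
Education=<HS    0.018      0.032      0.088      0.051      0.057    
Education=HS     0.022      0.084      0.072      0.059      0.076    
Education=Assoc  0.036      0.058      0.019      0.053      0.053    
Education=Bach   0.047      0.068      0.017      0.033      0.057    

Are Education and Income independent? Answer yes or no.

no

P(Education=<HS) = 0.246 and P(Income=Q3) = 0.196, so their product is 0.04822, but P(Education=<HS, Income=Q3) = 0.088. Since these differ, Education and Income are not independent.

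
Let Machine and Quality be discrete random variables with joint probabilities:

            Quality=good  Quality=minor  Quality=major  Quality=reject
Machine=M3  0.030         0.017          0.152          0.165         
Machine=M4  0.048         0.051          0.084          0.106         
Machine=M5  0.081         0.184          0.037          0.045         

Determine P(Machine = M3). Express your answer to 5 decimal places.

0.36400

P(Machine=M3) = 0.030 + 0.017 + 0.152 + 0.165 = 0.364.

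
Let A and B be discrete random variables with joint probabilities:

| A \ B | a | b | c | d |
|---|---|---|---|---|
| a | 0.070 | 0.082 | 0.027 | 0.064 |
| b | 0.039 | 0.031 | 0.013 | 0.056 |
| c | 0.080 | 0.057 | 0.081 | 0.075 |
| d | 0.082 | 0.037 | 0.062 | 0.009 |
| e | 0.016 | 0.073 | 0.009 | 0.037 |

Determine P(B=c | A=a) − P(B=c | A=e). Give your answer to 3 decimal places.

P(A=a) = 0.070 + 0.082 + 0.027 + 0.064 = 0.243; P(B=c | A=a) = 0.027/0.243 = 0.1111.
P(A=e) = 0.016 + 0.073 + 0.009 + 0.037 = 0.135; P(B=c | A=e) = 0.009/0.135 = 0.0667.
Difference = 0.044.

0.044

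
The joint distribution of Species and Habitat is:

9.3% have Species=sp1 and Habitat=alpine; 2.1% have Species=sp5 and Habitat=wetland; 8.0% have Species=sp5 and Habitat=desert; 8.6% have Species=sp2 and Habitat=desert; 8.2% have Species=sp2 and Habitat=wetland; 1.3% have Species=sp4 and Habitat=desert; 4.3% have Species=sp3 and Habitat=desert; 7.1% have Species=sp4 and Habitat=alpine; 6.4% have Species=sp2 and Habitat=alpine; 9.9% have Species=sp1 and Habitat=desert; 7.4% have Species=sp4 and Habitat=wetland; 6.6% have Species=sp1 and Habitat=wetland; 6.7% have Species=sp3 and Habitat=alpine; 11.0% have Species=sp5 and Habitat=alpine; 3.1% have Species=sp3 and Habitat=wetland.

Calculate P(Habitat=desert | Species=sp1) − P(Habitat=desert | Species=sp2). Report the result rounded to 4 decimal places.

0.0130

P(Species=sp1) = 0.066 + 0.099 + 0.093 = 0.258; P(Habitat=desert | Species=sp1) = 0.099/0.258 = 0.38372.
P(Species=sp2) = 0.082 + 0.086 + 0.064 = 0.232; P(Habitat=desert | Species=sp2) = 0.086/0.232 = 0.37069.
Difference = 0.0130.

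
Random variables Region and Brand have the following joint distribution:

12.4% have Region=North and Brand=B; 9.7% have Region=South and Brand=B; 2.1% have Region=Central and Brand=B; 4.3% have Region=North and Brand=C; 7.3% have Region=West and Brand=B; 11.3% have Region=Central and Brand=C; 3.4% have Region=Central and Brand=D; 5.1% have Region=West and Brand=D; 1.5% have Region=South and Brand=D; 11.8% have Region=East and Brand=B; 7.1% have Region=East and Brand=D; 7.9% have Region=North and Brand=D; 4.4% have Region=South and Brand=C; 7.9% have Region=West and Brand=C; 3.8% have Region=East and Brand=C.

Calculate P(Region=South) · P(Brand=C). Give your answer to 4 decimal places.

P(Region=South) = 0.097 + 0.044 + 0.015 = 0.156.
P(Brand=C) = 0.043 + 0.044 + 0.038 + 0.079 + 0.113 = 0.317.
Product: 0.156 × 0.317 = 0.0495.

0.0495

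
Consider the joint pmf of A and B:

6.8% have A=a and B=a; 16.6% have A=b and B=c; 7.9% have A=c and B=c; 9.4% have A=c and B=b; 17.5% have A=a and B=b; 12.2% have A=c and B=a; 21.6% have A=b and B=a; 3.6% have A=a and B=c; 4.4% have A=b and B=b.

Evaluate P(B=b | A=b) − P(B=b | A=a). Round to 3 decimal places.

P(A=b) = 0.216 + 0.044 + 0.166 = 0.426; P(B=b | A=b) = 0.044/0.426 = 0.1033.
P(A=a) = 0.068 + 0.175 + 0.036 = 0.279; P(B=b | A=a) = 0.175/0.279 = 0.6272.
Difference = -0.524.

-0.524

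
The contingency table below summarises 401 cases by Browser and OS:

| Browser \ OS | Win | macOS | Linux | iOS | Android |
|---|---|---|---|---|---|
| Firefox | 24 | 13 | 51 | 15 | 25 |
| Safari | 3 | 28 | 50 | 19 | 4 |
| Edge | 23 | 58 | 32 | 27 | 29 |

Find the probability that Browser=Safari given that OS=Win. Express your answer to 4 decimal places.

0.0600

Total with OS=Win: 24 + 3 + 23 = 50.
P(Browser=Safari | OS=Win) = 3/50 = 0.0600.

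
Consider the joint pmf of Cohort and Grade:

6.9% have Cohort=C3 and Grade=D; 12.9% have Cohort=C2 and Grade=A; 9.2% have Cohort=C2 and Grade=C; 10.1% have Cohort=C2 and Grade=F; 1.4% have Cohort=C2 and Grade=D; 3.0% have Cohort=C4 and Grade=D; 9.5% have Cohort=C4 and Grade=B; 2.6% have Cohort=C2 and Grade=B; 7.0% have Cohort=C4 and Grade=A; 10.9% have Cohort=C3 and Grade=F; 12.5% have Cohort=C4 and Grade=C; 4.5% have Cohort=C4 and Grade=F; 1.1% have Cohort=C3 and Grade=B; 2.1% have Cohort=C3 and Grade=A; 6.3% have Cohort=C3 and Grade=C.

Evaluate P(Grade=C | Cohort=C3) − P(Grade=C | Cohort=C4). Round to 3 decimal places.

-0.112

P(Cohort=C3) = 0.021 + 0.011 + 0.063 + 0.069 + 0.109 = 0.273; P(Grade=C | Cohort=C3) = 0.063/0.273 = 0.2308.
P(Cohort=C4) = 0.070 + 0.095 + 0.125 + 0.030 + 0.045 = 0.365; P(Grade=C | Cohort=C4) = 0.125/0.365 = 0.3425.
Difference = -0.112.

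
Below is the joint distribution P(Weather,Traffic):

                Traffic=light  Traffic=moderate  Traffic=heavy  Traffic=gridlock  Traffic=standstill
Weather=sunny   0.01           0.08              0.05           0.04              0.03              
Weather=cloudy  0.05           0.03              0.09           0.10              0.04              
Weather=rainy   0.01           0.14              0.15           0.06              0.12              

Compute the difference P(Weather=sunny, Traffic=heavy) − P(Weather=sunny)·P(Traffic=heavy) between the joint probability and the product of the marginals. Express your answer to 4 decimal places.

P(Weather=sunny) = 0.01 + 0.08 + 0.05 + 0.04 + 0.03 = 0.21.
P(Traffic=heavy) = 0.05 + 0.09 + 0.15 = 0.29.
P(Weather=sunny, Traffic=heavy) − P(Weather=sunny)P(Traffic=heavy) = 0.05 − 0.21×0.29 = -0.0109.

-0.0109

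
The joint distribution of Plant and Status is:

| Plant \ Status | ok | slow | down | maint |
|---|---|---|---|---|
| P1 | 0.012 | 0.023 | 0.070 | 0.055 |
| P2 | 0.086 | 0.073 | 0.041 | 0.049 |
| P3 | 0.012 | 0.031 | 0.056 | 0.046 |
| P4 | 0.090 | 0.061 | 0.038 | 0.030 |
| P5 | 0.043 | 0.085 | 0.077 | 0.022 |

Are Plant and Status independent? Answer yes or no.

no

P(Plant=P4) = 0.219 and P(Status=ok) = 0.243, so their product is 0.05322, but P(Plant=P4, Status=ok) = 0.090. Since these differ, Plant and Status are not independent.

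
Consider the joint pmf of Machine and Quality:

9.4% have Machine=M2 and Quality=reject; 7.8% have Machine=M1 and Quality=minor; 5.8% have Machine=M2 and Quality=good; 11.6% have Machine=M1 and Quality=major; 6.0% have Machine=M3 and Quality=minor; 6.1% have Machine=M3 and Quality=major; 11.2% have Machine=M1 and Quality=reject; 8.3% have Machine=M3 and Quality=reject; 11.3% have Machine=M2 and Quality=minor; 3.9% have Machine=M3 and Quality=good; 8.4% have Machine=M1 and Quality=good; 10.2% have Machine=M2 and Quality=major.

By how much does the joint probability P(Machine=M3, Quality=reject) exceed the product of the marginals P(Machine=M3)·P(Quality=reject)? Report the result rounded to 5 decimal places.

P(Machine=M3) = 0.039 + 0.060 + 0.061 + 0.083 = 0.243.
P(Quality=reject) = 0.112 + 0.094 + 0.083 = 0.289.
P(Machine=M3, Quality=reject) − P(Machine=M3)P(Quality=reject) = 0.083 − 0.243×0.289 = 0.01277.

0.01277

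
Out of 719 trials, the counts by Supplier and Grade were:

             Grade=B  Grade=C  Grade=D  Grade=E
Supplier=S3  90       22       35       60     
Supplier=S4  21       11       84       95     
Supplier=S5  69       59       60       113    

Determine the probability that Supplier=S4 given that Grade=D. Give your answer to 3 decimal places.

Total with Grade=D: 35 + 84 + 60 = 179.
P(Supplier=S4 | Grade=D) = 84/179 = 0.469.

0.469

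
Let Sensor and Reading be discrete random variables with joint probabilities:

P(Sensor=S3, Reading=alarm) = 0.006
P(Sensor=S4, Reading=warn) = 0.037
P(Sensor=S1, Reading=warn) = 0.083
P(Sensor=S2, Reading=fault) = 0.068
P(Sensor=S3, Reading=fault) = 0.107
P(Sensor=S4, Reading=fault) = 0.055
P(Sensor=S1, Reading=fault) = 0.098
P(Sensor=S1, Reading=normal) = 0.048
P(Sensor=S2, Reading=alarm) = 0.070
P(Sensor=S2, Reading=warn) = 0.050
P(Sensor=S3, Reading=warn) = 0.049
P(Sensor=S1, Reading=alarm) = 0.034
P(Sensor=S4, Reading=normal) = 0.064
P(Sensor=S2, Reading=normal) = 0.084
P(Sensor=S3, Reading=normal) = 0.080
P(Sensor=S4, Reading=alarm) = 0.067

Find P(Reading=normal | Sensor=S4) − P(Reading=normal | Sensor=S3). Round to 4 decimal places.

P(Sensor=S4) = 0.064 + 0.037 + 0.067 + 0.055 = 0.223; P(Reading=normal | Sensor=S4) = 0.064/0.223 = 0.28700.
P(Sensor=S3) = 0.080 + 0.049 + 0.006 + 0.107 = 0.242; P(Reading=normal | Sensor=S3) = 0.080/0.242 = 0.33058.
Difference = -0.0436.

-0.0436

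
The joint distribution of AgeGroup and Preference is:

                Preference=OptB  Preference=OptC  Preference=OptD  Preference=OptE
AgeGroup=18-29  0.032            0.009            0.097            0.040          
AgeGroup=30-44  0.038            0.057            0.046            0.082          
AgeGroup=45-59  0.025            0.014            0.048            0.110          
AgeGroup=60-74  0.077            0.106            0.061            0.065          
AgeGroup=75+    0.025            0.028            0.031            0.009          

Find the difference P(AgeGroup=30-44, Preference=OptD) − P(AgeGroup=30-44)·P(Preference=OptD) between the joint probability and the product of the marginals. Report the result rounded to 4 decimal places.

-0.0171

P(AgeGroup=30-44) = 0.038 + 0.057 + 0.046 + 0.082 = 0.223.
P(Preference=OptD) = 0.097 + 0.046 + 0.048 + 0.061 + 0.031 = 0.283.
P(AgeGroup=30-44, Preference=OptD) − P(AgeGroup=30-44)P(Preference=OptD) = 0.046 − 0.223×0.283 = -0.0171.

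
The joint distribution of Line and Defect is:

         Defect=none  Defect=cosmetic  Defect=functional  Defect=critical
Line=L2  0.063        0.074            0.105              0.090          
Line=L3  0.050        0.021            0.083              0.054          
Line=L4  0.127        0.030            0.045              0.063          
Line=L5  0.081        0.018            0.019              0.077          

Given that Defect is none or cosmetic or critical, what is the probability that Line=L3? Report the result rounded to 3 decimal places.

0.167

P(Defect=none) = 0.063 + 0.050 + 0.127 + 0.081 = 0.321.
P(Defect=cosmetic) = 0.074 + 0.021 + 0.030 + 0.018 = 0.143.
P(Defect=critical) = 0.090 + 0.054 + 0.063 + 0.077 = 0.284.
P(Defect ∈ {none, cosmetic, critical}) = 0.321 + 0.143 + 0.284 = 0.748; P(Line=L3, Defect ∈ {none, cosmetic, critical}) = 0.050 + 0.021 + 0.054 = 0.125.
P(Line=L3 | Defect ∈ {none, cosmetic, critical}) = 0.125/0.748 = 0.167.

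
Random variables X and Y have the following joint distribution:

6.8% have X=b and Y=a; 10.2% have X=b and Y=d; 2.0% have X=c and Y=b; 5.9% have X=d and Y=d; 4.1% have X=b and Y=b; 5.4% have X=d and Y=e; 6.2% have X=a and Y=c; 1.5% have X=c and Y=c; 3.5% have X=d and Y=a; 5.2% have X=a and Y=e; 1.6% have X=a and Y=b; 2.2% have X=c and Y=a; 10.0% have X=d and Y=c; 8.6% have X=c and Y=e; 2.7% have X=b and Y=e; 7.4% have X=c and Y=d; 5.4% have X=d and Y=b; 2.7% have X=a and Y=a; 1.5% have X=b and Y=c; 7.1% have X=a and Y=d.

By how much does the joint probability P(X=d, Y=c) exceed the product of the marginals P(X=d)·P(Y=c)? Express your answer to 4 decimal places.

0.0420

P(X=d) = 0.035 + 0.054 + 0.100 + 0.059 + 0.054 = 0.302.
P(Y=c) = 0.062 + 0.015 + 0.015 + 0.100 = 0.192.
P(X=d, Y=c) − P(X=d)P(Y=c) = 0.100 − 0.302×0.192 = 0.0420.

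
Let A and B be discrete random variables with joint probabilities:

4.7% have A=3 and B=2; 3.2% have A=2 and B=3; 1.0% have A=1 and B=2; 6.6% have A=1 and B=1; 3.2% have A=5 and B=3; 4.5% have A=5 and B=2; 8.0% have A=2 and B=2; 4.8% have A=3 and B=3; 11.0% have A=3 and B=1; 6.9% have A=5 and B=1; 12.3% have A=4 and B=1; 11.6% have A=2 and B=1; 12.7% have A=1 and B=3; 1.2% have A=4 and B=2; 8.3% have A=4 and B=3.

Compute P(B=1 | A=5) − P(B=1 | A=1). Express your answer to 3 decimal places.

P(A=5) = 0.069 + 0.045 + 0.032 = 0.146; P(B=1 | A=5) = 0.069/0.146 = 0.4726.
P(A=1) = 0.066 + 0.010 + 0.127 = 0.203; P(B=1 | A=1) = 0.066/0.203 = 0.3251.
Difference = 0.147.

0.147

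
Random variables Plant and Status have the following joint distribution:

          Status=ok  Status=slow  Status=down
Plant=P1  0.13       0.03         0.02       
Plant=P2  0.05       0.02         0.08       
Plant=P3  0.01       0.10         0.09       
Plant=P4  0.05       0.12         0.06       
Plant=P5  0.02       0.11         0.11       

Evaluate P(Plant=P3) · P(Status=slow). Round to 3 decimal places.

P(Plant=P3) = 0.01 + 0.10 + 0.09 = 0.20.
P(Status=slow) = 0.03 + 0.02 + 0.10 + 0.12 + 0.11 = 0.38.
Product: 0.20 × 0.38 = 0.076.

0.076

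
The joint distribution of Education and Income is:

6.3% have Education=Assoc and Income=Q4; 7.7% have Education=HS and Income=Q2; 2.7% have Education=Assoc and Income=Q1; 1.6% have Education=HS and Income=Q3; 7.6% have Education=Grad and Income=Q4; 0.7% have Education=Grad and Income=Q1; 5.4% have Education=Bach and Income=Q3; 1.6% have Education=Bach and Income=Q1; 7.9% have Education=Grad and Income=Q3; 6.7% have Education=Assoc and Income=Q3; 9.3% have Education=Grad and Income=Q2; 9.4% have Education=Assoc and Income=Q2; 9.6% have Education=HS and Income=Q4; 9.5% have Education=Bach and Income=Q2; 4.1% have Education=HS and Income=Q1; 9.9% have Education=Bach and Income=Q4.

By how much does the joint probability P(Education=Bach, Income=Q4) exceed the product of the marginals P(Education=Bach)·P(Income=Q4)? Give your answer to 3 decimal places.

P(Education=Bach) = 0.016 + 0.095 + 0.054 + 0.099 = 0.264.
P(Income=Q4) = 0.096 + 0.063 + 0.099 + 0.076 = 0.334.
P(Education=Bach, Income=Q4) − P(Education=Bach)P(Income=Q4) = 0.099 − 0.264×0.334 = 0.011.

0.011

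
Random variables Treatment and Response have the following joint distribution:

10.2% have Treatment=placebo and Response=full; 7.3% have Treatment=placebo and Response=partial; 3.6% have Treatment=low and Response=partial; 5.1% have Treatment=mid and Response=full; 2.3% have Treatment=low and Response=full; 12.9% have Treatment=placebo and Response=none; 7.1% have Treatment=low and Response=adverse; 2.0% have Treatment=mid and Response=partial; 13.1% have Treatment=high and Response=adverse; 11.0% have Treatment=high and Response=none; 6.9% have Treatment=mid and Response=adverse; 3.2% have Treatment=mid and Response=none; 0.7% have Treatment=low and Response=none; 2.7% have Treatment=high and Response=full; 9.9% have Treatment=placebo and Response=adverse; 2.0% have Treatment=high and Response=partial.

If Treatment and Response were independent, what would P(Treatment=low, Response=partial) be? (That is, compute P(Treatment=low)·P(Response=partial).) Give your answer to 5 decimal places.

0.02041

P(Treatment=low) = 0.007 + 0.036 + 0.023 + 0.071 = 0.137.
P(Response=partial) = 0.073 + 0.036 + 0.020 + 0.020 = 0.149.
Product: 0.137 × 0.149 = 0.02041.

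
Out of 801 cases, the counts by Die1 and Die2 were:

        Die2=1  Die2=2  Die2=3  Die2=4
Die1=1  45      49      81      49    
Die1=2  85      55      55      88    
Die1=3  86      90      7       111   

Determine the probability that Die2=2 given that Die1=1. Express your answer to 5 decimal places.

Total with Die1=1: 45 + 49 + 81 + 49 = 224.
P(Die2=2 | Die1=1) = 49/224 = 0.21875.

0.21875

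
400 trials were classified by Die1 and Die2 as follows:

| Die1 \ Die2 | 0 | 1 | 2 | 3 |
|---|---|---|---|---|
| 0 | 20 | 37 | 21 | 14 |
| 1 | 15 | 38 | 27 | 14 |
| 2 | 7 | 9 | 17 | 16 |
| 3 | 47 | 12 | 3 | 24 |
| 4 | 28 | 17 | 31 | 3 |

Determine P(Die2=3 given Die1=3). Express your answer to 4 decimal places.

Total with Die1=3: 47 + 12 + 3 + 24 = 86.
P(Die2=3 | Die1=3) = 24/86 = 0.2791.

0.2791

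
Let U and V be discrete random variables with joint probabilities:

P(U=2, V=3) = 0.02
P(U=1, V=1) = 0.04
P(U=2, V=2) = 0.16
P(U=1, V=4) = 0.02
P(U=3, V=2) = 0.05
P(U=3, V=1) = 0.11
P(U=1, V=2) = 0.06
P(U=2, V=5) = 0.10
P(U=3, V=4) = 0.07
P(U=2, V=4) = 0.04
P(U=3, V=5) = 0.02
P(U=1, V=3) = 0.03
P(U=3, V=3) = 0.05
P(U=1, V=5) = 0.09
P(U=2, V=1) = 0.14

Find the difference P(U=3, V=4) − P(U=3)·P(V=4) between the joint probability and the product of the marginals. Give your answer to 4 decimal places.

P(U=3) = 0.11 + 0.05 + 0.05 + 0.07 + 0.02 = 0.30.
P(V=4) = 0.02 + 0.04 + 0.07 = 0.13.
P(U=3, V=4) − P(U=3)P(V=4) = 0.07 − 0.30×0.13 = 0.0310.

0.0310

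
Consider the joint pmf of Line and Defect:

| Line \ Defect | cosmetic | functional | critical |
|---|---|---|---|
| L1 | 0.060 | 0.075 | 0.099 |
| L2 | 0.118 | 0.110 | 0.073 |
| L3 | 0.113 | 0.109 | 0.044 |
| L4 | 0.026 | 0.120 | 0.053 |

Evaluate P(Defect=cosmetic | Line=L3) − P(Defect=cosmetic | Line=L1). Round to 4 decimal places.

P(Line=L3) = 0.113 + 0.109 + 0.044 = 0.266; P(Defect=cosmetic | Line=L3) = 0.113/0.266 = 0.42481.
P(Line=L1) = 0.060 + 0.075 + 0.099 = 0.234; P(Defect=cosmetic | Line=L1) = 0.060/0.234 = 0.25641.
Difference = 0.1684.

0.1684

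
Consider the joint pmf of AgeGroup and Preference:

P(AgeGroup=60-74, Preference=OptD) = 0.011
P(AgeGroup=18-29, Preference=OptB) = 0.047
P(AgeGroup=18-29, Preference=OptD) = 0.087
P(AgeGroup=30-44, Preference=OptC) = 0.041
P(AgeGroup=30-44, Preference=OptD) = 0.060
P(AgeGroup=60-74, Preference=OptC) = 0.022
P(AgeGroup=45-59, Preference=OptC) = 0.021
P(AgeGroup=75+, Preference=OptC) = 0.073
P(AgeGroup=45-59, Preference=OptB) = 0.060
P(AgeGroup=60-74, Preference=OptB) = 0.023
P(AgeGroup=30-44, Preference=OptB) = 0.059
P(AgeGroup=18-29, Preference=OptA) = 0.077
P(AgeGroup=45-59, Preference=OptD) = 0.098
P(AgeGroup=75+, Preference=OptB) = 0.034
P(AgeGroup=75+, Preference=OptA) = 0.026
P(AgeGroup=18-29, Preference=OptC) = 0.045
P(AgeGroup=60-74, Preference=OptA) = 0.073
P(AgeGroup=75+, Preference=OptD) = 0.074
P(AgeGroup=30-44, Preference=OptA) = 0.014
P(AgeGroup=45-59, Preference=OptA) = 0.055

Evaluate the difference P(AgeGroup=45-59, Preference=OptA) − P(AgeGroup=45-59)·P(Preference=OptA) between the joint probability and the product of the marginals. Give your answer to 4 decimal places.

P(AgeGroup=45-59) = 0.055 + 0.060 + 0.021 + 0.098 = 0.234.
P(Preference=OptA) = 0.077 + 0.014 + 0.055 + 0.073 + 0.026 = 0.245.
P(AgeGroup=45-59, Preference=OptA) − P(AgeGroup=45-59)P(Preference=OptA) = 0.055 − 0.234×0.245 = -0.0023.

-0.0023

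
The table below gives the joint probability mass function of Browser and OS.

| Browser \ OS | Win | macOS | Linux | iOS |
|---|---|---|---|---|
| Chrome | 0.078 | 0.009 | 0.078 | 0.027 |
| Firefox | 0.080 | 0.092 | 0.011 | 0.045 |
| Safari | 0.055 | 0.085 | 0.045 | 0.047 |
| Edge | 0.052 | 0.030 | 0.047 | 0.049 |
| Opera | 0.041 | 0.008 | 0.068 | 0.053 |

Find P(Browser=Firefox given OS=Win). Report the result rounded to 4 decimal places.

P(OS=Win) = 0.078 + 0.080 + 0.055 + 0.052 + 0.041 = 0.306.
P(Browser=Firefox | OS=Win) = 0.080/0.306 = 0.2614.

0.2614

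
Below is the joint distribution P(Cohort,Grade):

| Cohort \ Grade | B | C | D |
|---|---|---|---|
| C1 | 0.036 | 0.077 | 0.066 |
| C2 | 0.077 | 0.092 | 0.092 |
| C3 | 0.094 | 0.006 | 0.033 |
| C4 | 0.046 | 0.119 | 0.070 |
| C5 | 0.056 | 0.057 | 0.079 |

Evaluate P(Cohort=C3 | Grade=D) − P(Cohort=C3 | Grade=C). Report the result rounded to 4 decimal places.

P(Grade=D) = 0.066 + 0.092 + 0.033 + 0.070 + 0.079 = 0.340; P(Cohort=C3 | Grade=D) = 0.033/0.340 = 0.09706.
P(Grade=C) = 0.077 + 0.092 + 0.006 + 0.119 + 0.057 = 0.351; P(Cohort=C3 | Grade=C) = 0.006/0.351 = 0.01709.
Difference = 0.0800.

0.0800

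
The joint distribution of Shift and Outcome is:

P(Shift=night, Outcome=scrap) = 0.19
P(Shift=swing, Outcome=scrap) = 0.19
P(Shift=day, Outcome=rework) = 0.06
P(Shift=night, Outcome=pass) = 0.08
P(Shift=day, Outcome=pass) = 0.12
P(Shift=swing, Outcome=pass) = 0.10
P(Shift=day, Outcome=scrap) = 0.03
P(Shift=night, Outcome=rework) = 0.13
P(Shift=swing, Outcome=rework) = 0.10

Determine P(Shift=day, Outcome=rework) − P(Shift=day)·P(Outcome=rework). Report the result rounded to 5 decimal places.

P(Shift=day) = 0.12 + 0.06 + 0.03 = 0.21.
P(Outcome=rework) = 0.06 + 0.10 + 0.13 = 0.29.
P(Shift=day, Outcome=rework) − P(Shift=day)P(Outcome=rework) = 0.06 − 0.21×0.29 = -0.00090.

-0.00090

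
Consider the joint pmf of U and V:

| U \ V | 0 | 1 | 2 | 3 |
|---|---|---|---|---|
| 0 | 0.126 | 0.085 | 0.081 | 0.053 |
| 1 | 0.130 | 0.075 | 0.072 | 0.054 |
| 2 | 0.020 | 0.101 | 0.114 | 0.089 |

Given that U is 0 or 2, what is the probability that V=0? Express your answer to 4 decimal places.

P(U=0) = 0.126 + 0.085 + 0.081 + 0.053 = 0.345.
P(U=2) = 0.020 + 0.101 + 0.114 + 0.089 = 0.324.
P(U ∈ {0, 2}) = 0.345 + 0.324 = 0.669; P(V=0, U ∈ {0, 2}) = 0.126 + 0.020 = 0.146.
P(V=0 | U ∈ {0, 2}) = 0.146/0.669 = 0.2182.

0.2182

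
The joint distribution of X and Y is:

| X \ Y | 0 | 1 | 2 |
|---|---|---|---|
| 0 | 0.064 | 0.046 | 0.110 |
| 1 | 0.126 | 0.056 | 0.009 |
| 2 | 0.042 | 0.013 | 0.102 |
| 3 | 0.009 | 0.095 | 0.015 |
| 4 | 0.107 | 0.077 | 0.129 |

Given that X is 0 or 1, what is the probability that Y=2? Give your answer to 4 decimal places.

0.2895

P(X=0) = 0.064 + 0.046 + 0.110 = 0.220.
P(X=1) = 0.126 + 0.056 + 0.009 = 0.191.
P(X ∈ {0, 1}) = 0.220 + 0.191 = 0.411; P(Y=2, X ∈ {0, 1}) = 0.110 + 0.009 = 0.119.
P(Y=2 | X ∈ {0, 1}) = 0.119/0.411 = 0.2895.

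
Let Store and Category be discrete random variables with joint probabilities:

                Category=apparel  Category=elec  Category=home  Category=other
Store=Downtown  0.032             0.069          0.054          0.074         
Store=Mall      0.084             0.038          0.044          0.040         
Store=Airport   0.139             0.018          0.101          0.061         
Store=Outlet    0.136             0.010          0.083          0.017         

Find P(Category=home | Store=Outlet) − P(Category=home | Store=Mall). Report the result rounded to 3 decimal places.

P(Store=Outlet) = 0.136 + 0.010 + 0.083 + 0.017 = 0.246; P(Category=home | Store=Outlet) = 0.083/0.246 = 0.3374.
P(Store=Mall) = 0.084 + 0.038 + 0.044 + 0.040 = 0.206; P(Category=home | Store=Mall) = 0.044/0.206 = 0.2136.
Difference = 0.124.

0.124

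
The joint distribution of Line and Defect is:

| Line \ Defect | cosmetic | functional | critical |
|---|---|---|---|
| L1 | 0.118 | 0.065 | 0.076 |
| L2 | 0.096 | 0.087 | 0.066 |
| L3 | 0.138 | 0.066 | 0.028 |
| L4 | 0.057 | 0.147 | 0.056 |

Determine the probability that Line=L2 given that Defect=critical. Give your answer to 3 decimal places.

0.292

P(Defect=critical) = 0.076 + 0.066 + 0.028 + 0.056 = 0.226.
P(Line=L2 | Defect=critical) = 0.066/0.226 = 0.292.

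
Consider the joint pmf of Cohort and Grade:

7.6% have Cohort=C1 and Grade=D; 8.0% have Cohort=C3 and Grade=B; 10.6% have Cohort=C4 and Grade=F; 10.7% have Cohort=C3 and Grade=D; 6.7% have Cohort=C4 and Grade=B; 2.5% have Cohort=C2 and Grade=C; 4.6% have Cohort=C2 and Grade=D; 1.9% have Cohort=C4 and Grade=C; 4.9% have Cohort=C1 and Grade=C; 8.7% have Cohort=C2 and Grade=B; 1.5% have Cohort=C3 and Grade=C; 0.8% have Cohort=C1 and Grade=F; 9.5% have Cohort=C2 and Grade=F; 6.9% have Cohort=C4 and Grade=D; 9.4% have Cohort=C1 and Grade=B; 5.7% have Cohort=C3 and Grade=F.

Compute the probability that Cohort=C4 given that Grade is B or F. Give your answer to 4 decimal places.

0.2912

P(Grade=B) = 0.094 + 0.087 + 0.080 + 0.067 = 0.328.
P(Grade=F) = 0.008 + 0.095 + 0.057 + 0.106 = 0.266.
P(Grade ∈ {B, F}) = 0.328 + 0.266 = 0.594; P(Cohort=C4, Grade ∈ {B, F}) = 0.067 + 0.106 = 0.173.
P(Cohort=C4 | Grade ∈ {B, F}) = 0.173/0.594 = 0.2912.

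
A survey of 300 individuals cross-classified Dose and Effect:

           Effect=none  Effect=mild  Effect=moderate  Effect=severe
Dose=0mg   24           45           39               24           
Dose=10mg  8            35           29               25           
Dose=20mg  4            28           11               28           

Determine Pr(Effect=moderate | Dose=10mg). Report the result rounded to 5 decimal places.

0.29897

Total with Dose=10mg: 8 + 35 + 29 + 25 = 97.
P(Effect=moderate | Dose=10mg) = 29/97 = 0.29897.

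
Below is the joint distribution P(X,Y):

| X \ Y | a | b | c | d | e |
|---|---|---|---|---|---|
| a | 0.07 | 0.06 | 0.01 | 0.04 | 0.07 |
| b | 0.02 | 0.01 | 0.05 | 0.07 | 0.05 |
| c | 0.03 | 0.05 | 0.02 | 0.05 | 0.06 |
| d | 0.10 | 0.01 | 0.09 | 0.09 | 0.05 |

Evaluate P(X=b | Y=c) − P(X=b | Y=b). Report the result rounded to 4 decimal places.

0.2172

P(Y=c) = 0.01 + 0.05 + 0.02 + 0.09 = 0.17; P(X=b | Y=c) = 0.05/0.17 = 0.29412.
P(Y=b) = 0.06 + 0.01 + 0.05 + 0.01 = 0.13; P(X=b | Y=b) = 0.01/0.13 = 0.07692.
Difference = 0.2172.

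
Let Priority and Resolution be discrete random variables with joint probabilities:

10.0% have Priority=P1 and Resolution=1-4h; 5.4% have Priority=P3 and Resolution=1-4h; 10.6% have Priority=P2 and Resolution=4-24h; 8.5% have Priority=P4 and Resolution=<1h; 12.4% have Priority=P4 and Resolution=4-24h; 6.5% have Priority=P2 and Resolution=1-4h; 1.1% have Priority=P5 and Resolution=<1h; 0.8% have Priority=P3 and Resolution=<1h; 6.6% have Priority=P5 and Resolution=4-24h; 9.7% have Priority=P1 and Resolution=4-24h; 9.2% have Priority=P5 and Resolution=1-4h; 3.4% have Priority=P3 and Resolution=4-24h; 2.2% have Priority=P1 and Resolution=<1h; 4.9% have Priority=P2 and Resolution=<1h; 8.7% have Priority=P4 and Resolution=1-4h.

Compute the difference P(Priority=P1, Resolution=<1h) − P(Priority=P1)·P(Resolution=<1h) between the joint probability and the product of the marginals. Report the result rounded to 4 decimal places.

-0.0163

P(Priority=P1) = 0.022 + 0.100 + 0.097 = 0.219.
P(Resolution=<1h) = 0.022 + 0.049 + 0.008 + 0.085 + 0.011 = 0.175.
P(Priority=P1, Resolution=<1h) − P(Priority=P1)P(Resolution=<1h) = 0.022 − 0.219×0.175 = -0.0163.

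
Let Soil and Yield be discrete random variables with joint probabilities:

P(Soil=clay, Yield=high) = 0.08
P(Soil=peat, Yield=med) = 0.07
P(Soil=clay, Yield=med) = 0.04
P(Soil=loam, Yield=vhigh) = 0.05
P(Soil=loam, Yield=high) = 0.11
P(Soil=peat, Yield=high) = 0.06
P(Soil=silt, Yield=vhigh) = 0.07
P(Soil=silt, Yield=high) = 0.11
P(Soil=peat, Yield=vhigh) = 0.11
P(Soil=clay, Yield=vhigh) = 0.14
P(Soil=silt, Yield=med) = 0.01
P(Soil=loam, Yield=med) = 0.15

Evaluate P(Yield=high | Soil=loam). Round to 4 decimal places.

0.3548

P(Soil=loam) = 0.15 + 0.11 + 0.05 = 0.31.
P(Yield=high | Soil=loam) = 0.11/0.31 = 0.3548.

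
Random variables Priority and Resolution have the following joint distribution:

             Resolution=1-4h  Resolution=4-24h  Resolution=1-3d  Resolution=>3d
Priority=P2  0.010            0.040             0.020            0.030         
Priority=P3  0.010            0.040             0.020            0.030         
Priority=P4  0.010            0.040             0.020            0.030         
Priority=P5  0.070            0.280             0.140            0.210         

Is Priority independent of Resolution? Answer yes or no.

Every cell satisfies P(Priority,Resolution) = P(Priority)·P(Resolution). For instance P(Priority=P3) = 0.100, P(Resolution=4-24h) = 0.400, and 0.100×0.400 = 0.040 matches the joint entry. So Priority and Resolution are independent.

yes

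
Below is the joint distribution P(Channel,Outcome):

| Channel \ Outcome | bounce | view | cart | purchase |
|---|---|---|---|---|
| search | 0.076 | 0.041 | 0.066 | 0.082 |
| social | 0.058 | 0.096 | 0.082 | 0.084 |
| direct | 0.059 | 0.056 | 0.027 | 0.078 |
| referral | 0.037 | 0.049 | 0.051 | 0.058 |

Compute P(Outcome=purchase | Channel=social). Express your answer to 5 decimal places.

0.26250

P(Channel=social) = 0.058 + 0.096 + 0.082 + 0.084 = 0.320.
P(Outcome=purchase | Channel=social) = 0.084/0.320 = 0.26250.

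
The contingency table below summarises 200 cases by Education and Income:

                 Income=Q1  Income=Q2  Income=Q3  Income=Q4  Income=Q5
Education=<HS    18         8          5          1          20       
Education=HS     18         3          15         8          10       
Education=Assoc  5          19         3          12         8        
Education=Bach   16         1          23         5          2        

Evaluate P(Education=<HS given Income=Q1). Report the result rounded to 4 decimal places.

0.3158

Total with Income=Q1: 18 + 18 + 5 + 16 = 57.
P(Education=<HS | Income=Q1) = 18/57 = 0.3158.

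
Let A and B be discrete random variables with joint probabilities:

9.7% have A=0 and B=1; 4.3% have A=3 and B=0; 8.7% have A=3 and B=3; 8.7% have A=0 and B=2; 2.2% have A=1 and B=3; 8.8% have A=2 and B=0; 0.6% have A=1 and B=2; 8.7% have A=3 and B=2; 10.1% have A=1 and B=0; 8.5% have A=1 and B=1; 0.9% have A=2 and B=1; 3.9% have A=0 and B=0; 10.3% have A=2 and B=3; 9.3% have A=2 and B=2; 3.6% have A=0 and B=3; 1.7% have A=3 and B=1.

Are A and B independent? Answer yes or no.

no

P(A=1) = 0.214 and P(B=2) = 0.273, so their product is 0.05842, but P(A=1, B=2) = 0.006. Since these differ, A and B are not independent.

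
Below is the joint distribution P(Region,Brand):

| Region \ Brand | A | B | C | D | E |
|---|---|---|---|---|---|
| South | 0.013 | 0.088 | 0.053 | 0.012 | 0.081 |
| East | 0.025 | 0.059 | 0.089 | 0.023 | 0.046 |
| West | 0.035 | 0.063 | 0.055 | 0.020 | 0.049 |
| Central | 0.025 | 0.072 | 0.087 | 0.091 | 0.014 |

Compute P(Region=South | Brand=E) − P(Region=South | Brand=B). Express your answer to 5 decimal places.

0.11426

P(Brand=E) = 0.081 + 0.046 + 0.049 + 0.014 = 0.190; P(Region=South | Brand=E) = 0.081/0.190 = 0.426316.
P(Brand=B) = 0.088 + 0.059 + 0.063 + 0.072 = 0.282; P(Region=South | Brand=B) = 0.088/0.282 = 0.312057.
Difference = 0.11426.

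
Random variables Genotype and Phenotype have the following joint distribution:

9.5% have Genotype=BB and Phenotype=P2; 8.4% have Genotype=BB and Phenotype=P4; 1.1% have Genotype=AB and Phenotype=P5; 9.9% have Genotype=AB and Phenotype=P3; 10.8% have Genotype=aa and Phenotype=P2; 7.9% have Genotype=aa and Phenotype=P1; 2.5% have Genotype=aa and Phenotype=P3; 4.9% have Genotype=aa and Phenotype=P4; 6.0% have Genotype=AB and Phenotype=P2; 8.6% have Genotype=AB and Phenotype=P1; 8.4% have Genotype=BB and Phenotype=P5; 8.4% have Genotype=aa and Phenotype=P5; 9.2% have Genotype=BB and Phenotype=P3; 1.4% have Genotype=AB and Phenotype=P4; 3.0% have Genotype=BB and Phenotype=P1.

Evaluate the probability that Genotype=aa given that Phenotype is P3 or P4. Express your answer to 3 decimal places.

0.204

P(Phenotype=P3) = 0.025 + 0.099 + 0.092 = 0.216.
P(Phenotype=P4) = 0.049 + 0.014 + 0.084 = 0.147.
P(Phenotype ∈ {P3, P4}) = 0.216 + 0.147 = 0.363; P(Genotype=aa, Phenotype ∈ {P3, P4}) = 0.025 + 0.049 = 0.074.
P(Genotype=aa | Phenotype ∈ {P3, P4}) = 0.074/0.363 = 0.204.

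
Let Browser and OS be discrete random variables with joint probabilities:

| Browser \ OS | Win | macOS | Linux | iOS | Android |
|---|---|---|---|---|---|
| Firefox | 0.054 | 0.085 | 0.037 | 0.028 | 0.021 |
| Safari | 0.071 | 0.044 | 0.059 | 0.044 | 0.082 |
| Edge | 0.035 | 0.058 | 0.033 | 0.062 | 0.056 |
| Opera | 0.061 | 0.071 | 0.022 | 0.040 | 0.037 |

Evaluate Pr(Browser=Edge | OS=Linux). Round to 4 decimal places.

0.2185

P(OS=Linux) = 0.037 + 0.059 + 0.033 + 0.022 = 0.151.
P(Browser=Edge | OS=Linux) = 0.033/0.151 = 0.2185.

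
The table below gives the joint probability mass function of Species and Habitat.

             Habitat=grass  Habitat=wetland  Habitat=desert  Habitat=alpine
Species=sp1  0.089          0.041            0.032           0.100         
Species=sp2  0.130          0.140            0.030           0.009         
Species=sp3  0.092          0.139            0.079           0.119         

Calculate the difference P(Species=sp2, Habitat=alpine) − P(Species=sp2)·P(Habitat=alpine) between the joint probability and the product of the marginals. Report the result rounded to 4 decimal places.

P(Species=sp2) = 0.130 + 0.140 + 0.030 + 0.009 = 0.309.
P(Habitat=alpine) = 0.100 + 0.009 + 0.119 = 0.228.
P(Species=sp2, Habitat=alpine) − P(Species=sp2)P(Habitat=alpine) = 0.009 − 0.309×0.228 = -0.0615.

-0.0615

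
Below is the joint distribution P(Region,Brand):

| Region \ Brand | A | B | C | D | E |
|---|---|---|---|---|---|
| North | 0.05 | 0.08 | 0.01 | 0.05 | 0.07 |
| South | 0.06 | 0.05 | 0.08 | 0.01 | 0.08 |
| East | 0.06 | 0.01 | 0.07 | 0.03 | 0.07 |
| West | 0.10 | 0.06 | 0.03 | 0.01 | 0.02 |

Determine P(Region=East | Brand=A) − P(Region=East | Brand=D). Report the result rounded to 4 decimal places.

-0.0778

P(Brand=A) = 0.05 + 0.06 + 0.06 + 0.10 = 0.27; P(Region=East | Brand=A) = 0.06/0.27 = 0.22222.
P(Brand=D) = 0.05 + 0.01 + 0.03 + 0.01 = 0.10; P(Region=East | Brand=D) = 0.03/0.10 = 0.30000.
Difference = -0.0778.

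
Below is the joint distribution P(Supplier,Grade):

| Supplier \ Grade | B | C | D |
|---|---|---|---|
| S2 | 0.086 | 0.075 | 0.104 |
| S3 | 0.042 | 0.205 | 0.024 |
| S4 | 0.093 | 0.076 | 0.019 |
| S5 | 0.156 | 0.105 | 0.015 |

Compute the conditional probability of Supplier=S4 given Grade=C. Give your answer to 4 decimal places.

P(Grade=C) = 0.075 + 0.205 + 0.076 + 0.105 = 0.461.
P(Supplier=S4 | Grade=C) = 0.076/0.461 = 0.1649.

0.1649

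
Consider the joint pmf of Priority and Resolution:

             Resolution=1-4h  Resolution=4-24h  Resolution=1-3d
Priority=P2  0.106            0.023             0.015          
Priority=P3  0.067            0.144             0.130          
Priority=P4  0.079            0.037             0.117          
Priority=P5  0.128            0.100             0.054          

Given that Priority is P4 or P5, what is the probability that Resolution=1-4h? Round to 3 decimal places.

0.402

P(Priority=P4) = 0.079 + 0.037 + 0.117 = 0.233.
P(Priority=P5) = 0.128 + 0.100 + 0.054 = 0.282.
P(Priority ∈ {P4, P5}) = 0.233 + 0.282 = 0.515; P(Resolution=1-4h, Priority ∈ {P4, P5}) = 0.079 + 0.128 = 0.207.
P(Resolution=1-4h | Priority ∈ {P4, P5}) = 0.207/0.515 = 0.402.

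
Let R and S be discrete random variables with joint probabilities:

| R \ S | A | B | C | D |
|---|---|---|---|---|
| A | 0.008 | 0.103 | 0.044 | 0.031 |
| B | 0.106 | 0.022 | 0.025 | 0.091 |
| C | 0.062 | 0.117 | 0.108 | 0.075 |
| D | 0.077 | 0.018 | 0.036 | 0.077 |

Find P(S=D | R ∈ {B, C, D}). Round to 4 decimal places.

P(R=B) = 0.106 + 0.022 + 0.025 + 0.091 = 0.244.
P(R=C) = 0.062 + 0.117 + 0.108 + 0.075 = 0.362.
P(R=D) = 0.077 + 0.018 + 0.036 + 0.077 = 0.208.
P(R ∈ {B, C, D}) = 0.244 + 0.362 + 0.208 = 0.814; P(S=D, R ∈ {B, C, D}) = 0.091 + 0.075 + 0.077 = 0.243.
P(S=D | R ∈ {B, C, D}) = 0.243/0.814 = 0.2985.

0.2985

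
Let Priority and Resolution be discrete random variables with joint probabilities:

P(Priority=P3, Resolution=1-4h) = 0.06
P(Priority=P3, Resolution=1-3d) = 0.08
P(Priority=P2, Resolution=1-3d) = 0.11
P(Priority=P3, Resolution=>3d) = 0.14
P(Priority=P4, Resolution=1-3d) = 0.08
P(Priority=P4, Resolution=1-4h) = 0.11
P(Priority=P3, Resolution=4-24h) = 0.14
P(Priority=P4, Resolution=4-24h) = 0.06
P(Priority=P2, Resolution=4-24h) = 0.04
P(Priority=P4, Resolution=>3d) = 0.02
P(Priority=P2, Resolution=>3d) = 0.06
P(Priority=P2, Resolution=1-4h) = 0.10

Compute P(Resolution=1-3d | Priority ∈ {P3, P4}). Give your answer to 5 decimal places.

0.23188

P(Priority=P3) = 0.06 + 0.14 + 0.08 + 0.14 = 0.42.
P(Priority=P4) = 0.11 + 0.06 + 0.08 + 0.02 = 0.27.
P(Priority ∈ {P3, P4}) = 0.42 + 0.27 = 0.69; P(Resolution=1-3d, Priority ∈ {P3, P4}) = 0.08 + 0.08 = 0.16.
P(Resolution=1-3d | Priority ∈ {P3, P4}) = 0.16/0.69 = 0.23188.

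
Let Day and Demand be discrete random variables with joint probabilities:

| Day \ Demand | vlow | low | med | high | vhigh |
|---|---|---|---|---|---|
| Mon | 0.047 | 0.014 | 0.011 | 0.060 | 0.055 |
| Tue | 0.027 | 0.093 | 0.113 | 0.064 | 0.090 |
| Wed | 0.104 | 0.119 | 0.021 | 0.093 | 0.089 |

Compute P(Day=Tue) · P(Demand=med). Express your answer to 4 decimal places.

P(Day=Tue) = 0.027 + 0.093 + 0.113 + 0.064 + 0.090 = 0.387.
P(Demand=med) = 0.011 + 0.113 + 0.021 = 0.145.
Product: 0.387 × 0.145 = 0.0561.

0.0561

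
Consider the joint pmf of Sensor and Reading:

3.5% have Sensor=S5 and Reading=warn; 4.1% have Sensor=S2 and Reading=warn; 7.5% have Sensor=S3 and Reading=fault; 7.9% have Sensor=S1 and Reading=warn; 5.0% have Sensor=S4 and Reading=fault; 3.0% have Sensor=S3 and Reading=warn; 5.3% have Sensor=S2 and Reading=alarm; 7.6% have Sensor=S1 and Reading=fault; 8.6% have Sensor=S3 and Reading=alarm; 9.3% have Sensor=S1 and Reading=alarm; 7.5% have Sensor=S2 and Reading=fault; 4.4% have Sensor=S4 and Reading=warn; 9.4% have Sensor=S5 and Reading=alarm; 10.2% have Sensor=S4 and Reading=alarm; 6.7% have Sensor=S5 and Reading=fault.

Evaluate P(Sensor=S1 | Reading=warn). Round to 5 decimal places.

0.34498

P(Reading=warn) = 0.079 + 0.041 + 0.030 + 0.044 + 0.035 = 0.229.
P(Sensor=S1 | Reading=warn) = 0.079/0.229 = 0.34498.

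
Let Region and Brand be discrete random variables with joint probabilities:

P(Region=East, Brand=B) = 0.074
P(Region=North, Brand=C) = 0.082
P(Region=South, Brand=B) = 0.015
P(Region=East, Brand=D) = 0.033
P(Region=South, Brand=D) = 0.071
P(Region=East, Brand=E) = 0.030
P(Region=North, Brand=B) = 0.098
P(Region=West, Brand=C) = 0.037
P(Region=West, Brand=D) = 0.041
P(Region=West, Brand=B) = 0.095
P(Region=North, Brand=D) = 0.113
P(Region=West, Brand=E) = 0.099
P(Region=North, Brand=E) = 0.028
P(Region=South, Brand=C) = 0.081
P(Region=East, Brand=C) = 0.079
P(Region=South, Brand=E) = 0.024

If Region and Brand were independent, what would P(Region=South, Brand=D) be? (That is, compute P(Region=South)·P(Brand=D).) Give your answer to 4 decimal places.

0.0493

P(Region=South) = 0.015 + 0.081 + 0.071 + 0.024 = 0.191.
P(Brand=D) = 0.113 + 0.071 + 0.033 + 0.041 = 0.258.
Product: 0.191 × 0.258 = 0.0493.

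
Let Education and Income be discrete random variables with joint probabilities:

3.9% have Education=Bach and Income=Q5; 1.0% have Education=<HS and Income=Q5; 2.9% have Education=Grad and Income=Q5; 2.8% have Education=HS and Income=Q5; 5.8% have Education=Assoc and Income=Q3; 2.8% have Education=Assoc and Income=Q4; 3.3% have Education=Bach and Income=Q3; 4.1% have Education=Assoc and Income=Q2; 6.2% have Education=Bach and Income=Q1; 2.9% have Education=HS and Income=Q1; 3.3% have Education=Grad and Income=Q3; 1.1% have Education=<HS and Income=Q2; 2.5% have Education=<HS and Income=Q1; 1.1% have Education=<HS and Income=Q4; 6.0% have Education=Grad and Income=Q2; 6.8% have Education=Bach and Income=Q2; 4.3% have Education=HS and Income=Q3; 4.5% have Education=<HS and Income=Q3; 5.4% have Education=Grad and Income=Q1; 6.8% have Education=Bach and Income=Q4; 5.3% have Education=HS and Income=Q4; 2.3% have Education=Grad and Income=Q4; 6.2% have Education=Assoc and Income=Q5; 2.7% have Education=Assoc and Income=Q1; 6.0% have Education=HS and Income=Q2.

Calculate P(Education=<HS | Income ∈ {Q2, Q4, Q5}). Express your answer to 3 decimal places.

0.054

P(Income=Q2) = 0.011 + 0.060 + 0.041 + 0.068 + 0.060 = 0.240.
P(Income=Q4) = 0.011 + 0.053 + 0.028 + 0.068 + 0.023 = 0.183.
P(Income=Q5) = 0.010 + 0.028 + 0.062 + 0.039 + 0.029 = 0.168.
P(Income ∈ {Q2, Q4, Q5}) = 0.240 + 0.183 + 0.168 = 0.591; P(Education=<HS, Income ∈ {Q2, Q4, Q5}) = 0.011 + 0.011 + 0.010 = 0.032.
P(Education=<HS | Income ∈ {Q2, Q4, Q5}) = 0.032/0.591 = 0.054.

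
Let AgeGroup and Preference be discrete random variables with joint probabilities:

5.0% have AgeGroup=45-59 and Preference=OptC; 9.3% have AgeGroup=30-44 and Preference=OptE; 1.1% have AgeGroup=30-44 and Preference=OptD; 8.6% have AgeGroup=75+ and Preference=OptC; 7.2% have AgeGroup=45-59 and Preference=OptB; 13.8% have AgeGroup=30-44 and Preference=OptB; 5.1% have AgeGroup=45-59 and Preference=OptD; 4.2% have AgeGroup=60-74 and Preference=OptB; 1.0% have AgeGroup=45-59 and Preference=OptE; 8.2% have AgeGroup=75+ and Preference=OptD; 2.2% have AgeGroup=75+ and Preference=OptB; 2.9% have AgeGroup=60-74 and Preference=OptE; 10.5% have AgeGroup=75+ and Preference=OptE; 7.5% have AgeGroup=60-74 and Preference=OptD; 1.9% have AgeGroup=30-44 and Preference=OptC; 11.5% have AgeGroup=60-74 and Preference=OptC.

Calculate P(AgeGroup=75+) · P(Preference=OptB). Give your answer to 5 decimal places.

P(AgeGroup=75+) = 0.022 + 0.086 + 0.082 + 0.105 = 0.295.
P(Preference=OptB) = 0.138 + 0.072 + 0.042 + 0.022 = 0.274.
Product: 0.295 × 0.274 = 0.08083.

0.08083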